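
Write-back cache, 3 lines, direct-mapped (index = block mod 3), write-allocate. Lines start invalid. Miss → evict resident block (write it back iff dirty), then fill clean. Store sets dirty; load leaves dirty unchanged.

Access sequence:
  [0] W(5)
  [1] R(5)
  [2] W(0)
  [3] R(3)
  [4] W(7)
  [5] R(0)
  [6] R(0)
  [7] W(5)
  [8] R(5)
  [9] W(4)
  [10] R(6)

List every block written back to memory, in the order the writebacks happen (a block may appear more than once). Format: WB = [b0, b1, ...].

  0 | W B5 → L2 miss [D]
  1 | R B5 → L2 hit [D]
  2 | W B0 → L0 miss [D]
  3 | R B3 → L0 miss wb→B0 [-]
  4 | W B7 → L1 miss [D]
  5 | R B0 → L0 miss [-]
  6 | R B0 → L0 hit [-]
  7 | W B5 → L2 hit [D]
  8 | R B5 → L2 hit [D]
  9 | W B4 → L1 miss wb→B7 [D]
  10 | R B6 → L0 miss [-]

WB = [0, 7]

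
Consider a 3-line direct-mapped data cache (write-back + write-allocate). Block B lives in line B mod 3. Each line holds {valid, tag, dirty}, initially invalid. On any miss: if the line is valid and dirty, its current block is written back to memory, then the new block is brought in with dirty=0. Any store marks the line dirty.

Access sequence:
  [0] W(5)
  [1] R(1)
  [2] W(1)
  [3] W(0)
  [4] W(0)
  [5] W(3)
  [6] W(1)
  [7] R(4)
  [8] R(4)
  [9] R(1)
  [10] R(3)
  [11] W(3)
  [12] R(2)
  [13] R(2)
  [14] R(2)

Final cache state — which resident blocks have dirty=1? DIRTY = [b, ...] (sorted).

0: W B5 -> L2 miss  d=D]
1: R B1 -> L1 miss  d=-]
2: W B1 -> L1 hit  d=D]
3: W B0 -> L0 miss  d=D]
4: W B0 -> L0 hit  d=D]
5: W B3 -> L0 miss wb->B0  d=D]
6: W B1 -> L1 hit  d=D]
7: R B4 -> L1 miss wb->B1  d=-]
8: R B4 -> L1 hit  d=-]
9: R B1 -> L1 miss  d=-]
10: R B3 -> L0 hit  d=D]
11: W B3 -> L0 hit  d=D]
12: R B2 -> L2 miss wb->B5  d=-]
13: R B2 -> L2 hit  d=-]
14: R B2 -> L2 hit  d=-]

DIRTY = [3]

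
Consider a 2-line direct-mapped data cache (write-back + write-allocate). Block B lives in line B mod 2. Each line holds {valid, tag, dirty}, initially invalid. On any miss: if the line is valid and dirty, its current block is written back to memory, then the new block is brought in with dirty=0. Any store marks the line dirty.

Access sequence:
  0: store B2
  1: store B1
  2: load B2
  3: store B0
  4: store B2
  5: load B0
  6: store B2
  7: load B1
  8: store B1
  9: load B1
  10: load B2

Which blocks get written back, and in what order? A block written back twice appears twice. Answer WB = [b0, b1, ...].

WB = [2, 0, 2]

0: W B2 → L0 miss [D]
1: W B1 → L1 miss [D]
2: R B2 → L0 hit [D]
3: W B0 → L0 miss wb→B2 [D]
4: W B2 → L0 miss wb→B0 [D]
5: R B0 → L0 miss wb→B2 [-]
6: W B2 → L0 miss [D]
7: R B1 → L1 hit [D]
8: W B1 → L1 hit [D]
9: R B1 → L1 hit [D]
10: R B2 → L0 hit [D]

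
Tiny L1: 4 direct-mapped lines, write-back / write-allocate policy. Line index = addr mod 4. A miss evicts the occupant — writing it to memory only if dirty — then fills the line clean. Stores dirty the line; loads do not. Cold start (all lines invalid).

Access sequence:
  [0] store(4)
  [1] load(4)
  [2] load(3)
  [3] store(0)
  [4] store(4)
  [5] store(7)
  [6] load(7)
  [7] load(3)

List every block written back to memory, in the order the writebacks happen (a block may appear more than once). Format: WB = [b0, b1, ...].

0: W B4 → L0 miss [D]
1: R B4 → L0 hit [D]
2: R B3 → L3 miss [-]
3: W B0 → L0 miss wb→B4 [D]
4: W B4 → L0 miss wb→B0 [D]
5: W B7 → L3 miss [D]
6: R B7 → L3 hit [D]
7: R B3 → L3 miss wb→B7 [-]

WB = [4, 0, 7]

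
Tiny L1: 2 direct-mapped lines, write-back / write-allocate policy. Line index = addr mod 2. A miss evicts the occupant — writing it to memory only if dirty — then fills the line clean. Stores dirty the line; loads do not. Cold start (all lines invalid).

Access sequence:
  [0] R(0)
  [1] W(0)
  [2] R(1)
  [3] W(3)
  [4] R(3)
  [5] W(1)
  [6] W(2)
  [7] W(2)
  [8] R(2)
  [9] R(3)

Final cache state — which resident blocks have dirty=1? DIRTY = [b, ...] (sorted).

DIRTY = [2]

0: R B0 → L0 miss [-]
1: W B0 → L0 hit [D]
2: R B1 → L1 miss [-]
3: W B3 → L1 miss [D]
4: R B3 → L1 hit [D]
5: W B1 → L1 miss wb→B3 [D]
6: W B2 → L0 miss wb→B0 [D]
7: W B2 → L0 hit [D]
8: R B2 → L0 hit [D]
9: R B3 → L1 miss wb→B1 [-]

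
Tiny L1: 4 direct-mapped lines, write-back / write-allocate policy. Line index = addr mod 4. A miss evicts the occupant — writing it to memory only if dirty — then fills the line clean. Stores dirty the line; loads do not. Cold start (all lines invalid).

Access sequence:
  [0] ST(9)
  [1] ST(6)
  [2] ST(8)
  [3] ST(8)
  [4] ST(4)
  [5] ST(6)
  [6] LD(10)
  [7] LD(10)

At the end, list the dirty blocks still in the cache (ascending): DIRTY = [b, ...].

DIRTY = [4, 9]

0: W B9 → L1 miss [D]
1: W B6 → L2 miss [D]
2: W B8 → L0 miss [D]
3: W B8 → L0 hit [D]
4: W B4 → L0 miss wb→B8 [D]
5: W B6 → L2 hit [D]
6: R B10 → L2 miss wb→B6 [-]
7: R B10 → L2 hit [-]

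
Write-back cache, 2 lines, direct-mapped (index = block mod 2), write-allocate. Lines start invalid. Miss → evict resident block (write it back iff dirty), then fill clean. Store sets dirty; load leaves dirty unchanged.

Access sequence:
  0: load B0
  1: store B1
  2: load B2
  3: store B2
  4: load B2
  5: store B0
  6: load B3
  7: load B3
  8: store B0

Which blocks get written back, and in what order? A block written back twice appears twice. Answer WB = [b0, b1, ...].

0: R B0 → L0 miss [-]
1: W B1 → L1 miss [D]
2: R B2 → L0 miss [-]
3: W B2 → L0 hit [D]
4: R B2 → L0 hit [D]
5: W B0 → L0 miss wb→B2 [D]
6: R B3 → L1 miss wb→B1 [-]
7: R B3 → L1 hit [-]
8: W B0 → L0 hit [D]

WB = [2, 1]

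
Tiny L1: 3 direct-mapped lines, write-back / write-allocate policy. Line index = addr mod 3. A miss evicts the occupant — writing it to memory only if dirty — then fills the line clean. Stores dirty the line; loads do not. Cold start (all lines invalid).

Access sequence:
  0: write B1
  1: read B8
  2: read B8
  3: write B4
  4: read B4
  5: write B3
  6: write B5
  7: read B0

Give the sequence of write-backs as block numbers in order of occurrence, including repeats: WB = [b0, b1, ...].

WB = [1, 3]

  0 | W B1 → L1 miss [D]
  1 | R B8 → L2 miss [-]
  2 | R B8 → L2 hit [-]
  3 | W B4 → L1 miss wb→B1 [D]
  4 | R B4 → L1 hit [D]
  5 | W B3 → L0 miss [D]
  6 | W B5 → L2 miss [D]
  7 | R B0 → L0 miss wb→B3 [-]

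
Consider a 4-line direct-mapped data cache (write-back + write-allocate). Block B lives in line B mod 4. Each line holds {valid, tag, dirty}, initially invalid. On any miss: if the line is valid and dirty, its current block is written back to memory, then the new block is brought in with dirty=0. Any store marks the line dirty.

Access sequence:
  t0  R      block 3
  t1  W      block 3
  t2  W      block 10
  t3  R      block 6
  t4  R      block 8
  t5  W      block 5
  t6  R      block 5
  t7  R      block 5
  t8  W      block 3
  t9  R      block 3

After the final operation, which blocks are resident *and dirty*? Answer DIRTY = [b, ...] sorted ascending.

0: R B3 -> L3 miss  d=-]
1: W B3 -> L3 hit  d=D]
2: W B10 -> L2 miss  d=D]
3: R B6 -> L2 miss wb->B10  d=-]
4: R B8 -> L0 miss  d=-]
5: W B5 -> L1 miss  d=D]
6: R B5 -> L1 hit  d=D]
7: R B5 -> L1 hit  d=D]
8: W B3 -> L3 hit  d=D]
9: R B3 -> L3 hit  d=D]

DIRTY = [3, 5]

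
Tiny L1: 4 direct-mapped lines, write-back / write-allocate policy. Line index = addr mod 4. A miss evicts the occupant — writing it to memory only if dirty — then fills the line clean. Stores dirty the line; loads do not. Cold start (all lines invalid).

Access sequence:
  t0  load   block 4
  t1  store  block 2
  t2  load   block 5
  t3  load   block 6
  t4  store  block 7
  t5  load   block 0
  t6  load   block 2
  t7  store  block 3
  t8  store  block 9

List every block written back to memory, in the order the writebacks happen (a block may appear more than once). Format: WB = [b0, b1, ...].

WB = [2, 7]

0: R B4 → L0 miss [-]
1: W B2 → L2 miss [D]
2: R B5 → L1 miss [-]
3: R B6 → L2 miss wb→B2 [-]
4: W B7 → L3 miss [D]
5: R B0 → L0 miss [-]
6: R B2 → L2 miss [-]
7: W B3 → L3 miss wb→B7 [D]
8: W B9 → L1 miss [D]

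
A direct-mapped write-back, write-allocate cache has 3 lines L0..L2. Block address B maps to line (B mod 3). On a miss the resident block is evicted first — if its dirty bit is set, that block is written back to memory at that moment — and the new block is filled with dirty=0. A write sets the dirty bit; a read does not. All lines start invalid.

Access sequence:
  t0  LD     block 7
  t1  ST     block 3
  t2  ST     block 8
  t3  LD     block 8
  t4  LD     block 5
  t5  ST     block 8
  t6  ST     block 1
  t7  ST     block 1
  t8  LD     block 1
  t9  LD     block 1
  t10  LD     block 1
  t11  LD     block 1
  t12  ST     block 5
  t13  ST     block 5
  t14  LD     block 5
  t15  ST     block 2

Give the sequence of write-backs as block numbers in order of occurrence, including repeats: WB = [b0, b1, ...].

0: R B7 -> L1 miss  d=-]
1: W B3 -> L0 miss  d=D]
2: W B8 -> L2 miss  d=D]
3: R B8 -> L2 hit  d=D]
4: R B5 -> L2 miss wb->B8  d=-]
5: W B8 -> L2 miss  d=D]
6: W B1 -> L1 miss  d=D]
7: W B1 -> L1 hit  d=D]
8: R B1 -> L1 hit  d=D]
9: R B1 -> L1 hit  d=D]
10: R B1 -> L1 hit  d=D]
11: R B1 -> L1 hit  d=D]
12: W B5 -> L2 miss wb->B8  d=D]
13: W B5 -> L2 hit  d=D]
14: R B5 -> L2 hit  d=D]
15: W B2 -> L2 miss wb->B5  d=D]

WB = [8, 8, 5]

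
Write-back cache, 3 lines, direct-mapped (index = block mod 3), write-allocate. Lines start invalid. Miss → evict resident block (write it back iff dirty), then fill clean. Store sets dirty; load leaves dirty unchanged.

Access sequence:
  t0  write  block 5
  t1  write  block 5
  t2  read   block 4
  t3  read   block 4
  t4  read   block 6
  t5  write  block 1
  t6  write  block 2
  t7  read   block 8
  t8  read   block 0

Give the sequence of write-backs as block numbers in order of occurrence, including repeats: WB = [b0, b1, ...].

0: W B5 → L2 miss [D]
1: W B5 → L2 hit [D]
2: R B4 → L1 miss [-]
3: R B4 → L1 hit [-]
4: R B6 → L0 miss [-]
5: W B1 → L1 miss [D]
6: W B2 → L2 miss wb→B5 [D]
7: R B8 → L2 miss wb→B2 [-]
8: R B0 → L0 miss [-]

WB = [5, 2]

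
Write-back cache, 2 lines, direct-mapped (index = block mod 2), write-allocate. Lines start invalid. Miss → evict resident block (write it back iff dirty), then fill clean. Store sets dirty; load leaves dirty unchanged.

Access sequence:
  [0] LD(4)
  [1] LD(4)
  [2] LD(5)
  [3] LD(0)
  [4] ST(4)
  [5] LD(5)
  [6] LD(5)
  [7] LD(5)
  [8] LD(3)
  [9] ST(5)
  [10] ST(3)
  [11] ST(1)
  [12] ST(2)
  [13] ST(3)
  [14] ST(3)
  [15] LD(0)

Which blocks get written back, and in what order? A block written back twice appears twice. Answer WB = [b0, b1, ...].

WB = [5, 3, 4, 1, 2]

0: R B4 -> L0 miss  d=-]
1: R B4 -> L0 hit  d=-]
2: R B5 -> L1 miss  d=-]
3: R B0 -> L0 miss  d=-]
4: W B4 -> L0 miss  d=D]
5: R B5 -> L1 hit  d=-]
6: R B5 -> L1 hit  d=-]
7: R B5 -> L1 hit  d=-]
8: R B3 -> L1 miss  d=-]
9: W B5 -> L1 miss  d=D]
10: W B3 -> L1 miss wb->B5  d=D]
11: W B1 -> L1 miss wb->B3  d=D]
12: W B2 -> L0 miss wb->B4  d=D]
13: W B3 -> L1 miss wb->B1  d=D]
14: W B3 -> L1 hit  d=D]
15: R B0 -> L0 miss wb->B2  d=-]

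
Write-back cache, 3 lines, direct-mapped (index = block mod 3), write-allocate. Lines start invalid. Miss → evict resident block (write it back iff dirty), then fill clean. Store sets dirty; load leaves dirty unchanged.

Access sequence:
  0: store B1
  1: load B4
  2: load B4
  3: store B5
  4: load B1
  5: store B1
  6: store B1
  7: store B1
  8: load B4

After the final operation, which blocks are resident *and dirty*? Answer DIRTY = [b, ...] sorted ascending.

DIRTY = [5]

0: W B1 -> L1 miss  d=D]
1: R B4 -> L1 miss wb->B1  d=-]
2: R B4 -> L1 hit  d=-]
3: W B5 -> L2 miss  d=D]
4: R B1 -> L1 miss  d=-]
5: W B1 -> L1 hit  d=D]
6: W B1 -> L1 hit  d=D]
7: W B1 -> L1 hit  d=D]
8: R B4 -> L1 miss wb->B1  d=-]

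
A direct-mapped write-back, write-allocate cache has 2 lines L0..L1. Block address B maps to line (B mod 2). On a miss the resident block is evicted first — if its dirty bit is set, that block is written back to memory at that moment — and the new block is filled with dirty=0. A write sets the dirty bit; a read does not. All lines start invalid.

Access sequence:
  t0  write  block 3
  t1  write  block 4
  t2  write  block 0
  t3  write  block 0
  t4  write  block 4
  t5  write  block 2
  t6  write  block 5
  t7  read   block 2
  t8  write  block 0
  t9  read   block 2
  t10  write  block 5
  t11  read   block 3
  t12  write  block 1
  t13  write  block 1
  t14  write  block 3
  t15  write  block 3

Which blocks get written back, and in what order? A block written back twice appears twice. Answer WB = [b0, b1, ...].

WB = [4, 0, 4, 3, 2, 0, 5, 1]

0: W B3 → L1 miss [D]
1: W B4 → L0 miss [D]
2: W B0 → L0 miss wb→B4 [D]
3: W B0 → L0 hit [D]
4: W B4 → L0 miss wb→B0 [D]
5: W B2 → L0 miss wb→B4 [D]
6: W B5 → L1 miss wb→B3 [D]
7: R B2 → L0 hit [D]
8: W B0 → L0 miss wb→B2 [D]
9: R B2 → L0 miss wb→B0 [-]
10: W B5 → L1 hit [D]
11: R B3 → L1 miss wb→B5 [-]
12: W B1 → L1 miss [D]
13: W B1 → L1 hit [D]
14: W B3 → L1 miss wb→B1 [D]
15: W B3 → L1 hit [D]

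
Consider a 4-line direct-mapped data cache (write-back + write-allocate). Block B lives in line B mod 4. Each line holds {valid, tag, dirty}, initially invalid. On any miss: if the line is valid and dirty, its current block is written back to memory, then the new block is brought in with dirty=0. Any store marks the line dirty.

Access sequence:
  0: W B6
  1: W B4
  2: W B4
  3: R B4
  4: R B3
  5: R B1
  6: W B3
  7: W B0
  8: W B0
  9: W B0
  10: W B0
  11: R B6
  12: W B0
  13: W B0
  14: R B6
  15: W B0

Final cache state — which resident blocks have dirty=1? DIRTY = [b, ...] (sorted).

DIRTY = [0, 3, 6]

  0 | W B6 → L2 miss [D]
  1 | W B4 → L0 miss [D]
  2 | W B4 → L0 hit [D]
  3 | R B4 → L0 hit [D]
  4 | R B3 → L3 miss [-]
  5 | R B1 → L1 miss [-]
  6 | W B3 → L3 hit [D]
  7 | W B0 → L0 miss wb→B4 [D]
  8 | W B0 → L0 hit [D]
  9 | W B0 → L0 hit [D]
  10 | W B0 → L0 hit [D]
  11 | R B6 → L2 hit [D]
  12 | W B0 → L0 hit [D]
  13 | W B0 → L0 hit [D]
  14 | R B6 → L2 hit [D]
  15 | W B0 → L0 hit [D]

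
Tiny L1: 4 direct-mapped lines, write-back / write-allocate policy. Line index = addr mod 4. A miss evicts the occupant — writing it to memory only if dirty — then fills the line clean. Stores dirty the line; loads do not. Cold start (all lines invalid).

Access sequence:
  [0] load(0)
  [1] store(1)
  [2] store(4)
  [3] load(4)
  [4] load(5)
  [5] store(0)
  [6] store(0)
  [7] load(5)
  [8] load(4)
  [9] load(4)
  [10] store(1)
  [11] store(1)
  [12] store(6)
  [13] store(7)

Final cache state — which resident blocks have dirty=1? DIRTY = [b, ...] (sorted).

DIRTY = [1, 6, 7]

0: R B0 → L0 miss [-]
1: W B1 → L1 miss [D]
2: W B4 → L0 miss [D]
3: R B4 → L0 hit [D]
4: R B5 → L1 miss wb→B1 [-]
5: W B0 → L0 miss wb→B4 [D]
6: W B0 → L0 hit [D]
7: R B5 → L1 hit [-]
8: R B4 → L0 miss wb→B0 [-]
9: R B4 → L0 hit [-]
10: W B1 → L1 miss [D]
11: W B1 → L1 hit [D]
12: W B6 → L2 miss [D]
13: W B7 → L3 miss [D]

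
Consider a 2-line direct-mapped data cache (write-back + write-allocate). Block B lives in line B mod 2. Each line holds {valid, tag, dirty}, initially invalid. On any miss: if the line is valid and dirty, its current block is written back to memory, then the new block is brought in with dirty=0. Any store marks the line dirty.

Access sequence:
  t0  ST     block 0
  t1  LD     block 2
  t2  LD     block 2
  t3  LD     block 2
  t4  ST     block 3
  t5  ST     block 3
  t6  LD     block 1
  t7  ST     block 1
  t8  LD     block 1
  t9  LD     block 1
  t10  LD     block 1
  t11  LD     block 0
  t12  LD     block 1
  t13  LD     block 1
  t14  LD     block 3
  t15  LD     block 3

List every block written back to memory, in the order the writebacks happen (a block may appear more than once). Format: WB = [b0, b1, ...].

WB = [0, 3, 1]

0: W B0 → L0 miss [D]
1: R B2 → L0 miss wb→B0 [-]
2: R B2 → L0 hit [-]
3: R B2 → L0 hit [-]
4: W B3 → L1 miss [D]
5: W B3 → L1 hit [D]
6: R B1 → L1 miss wb→B3 [-]
7: W B1 → L1 hit [D]
8: R B1 → L1 hit [D]
9: R B1 → L1 hit [D]
10: R B1 → L1 hit [D]
11: R B0 → L0 miss [-]
12: R B1 → L1 hit [D]
13: R B1 → L1 hit [D]
14: R B3 → L1 miss wb→B1 [-]
15: R B3 → L1 hit [-]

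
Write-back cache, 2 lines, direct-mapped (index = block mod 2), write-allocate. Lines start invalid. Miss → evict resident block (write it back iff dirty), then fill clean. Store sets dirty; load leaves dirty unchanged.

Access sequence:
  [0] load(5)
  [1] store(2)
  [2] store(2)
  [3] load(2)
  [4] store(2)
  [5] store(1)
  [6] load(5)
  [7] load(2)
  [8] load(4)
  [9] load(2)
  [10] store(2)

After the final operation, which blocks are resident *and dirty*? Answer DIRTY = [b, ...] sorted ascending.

DIRTY = [2]

  0 | R B5 → L1 miss [-]
  1 | W B2 → L0 miss [D]
  2 | W B2 → L0 hit [D]
  3 | R B2 → L0 hit [D]
  4 | W B2 → L0 hit [D]
  5 | W B1 → L1 miss [D]
  6 | R B5 → L1 miss wb→B1 [-]
  7 | R B2 → L0 hit [D]
  8 | R B4 → L0 miss wb→B2 [-]
  9 | R B2 → L0 miss [-]
  10 | W B2 → L0 hit [D]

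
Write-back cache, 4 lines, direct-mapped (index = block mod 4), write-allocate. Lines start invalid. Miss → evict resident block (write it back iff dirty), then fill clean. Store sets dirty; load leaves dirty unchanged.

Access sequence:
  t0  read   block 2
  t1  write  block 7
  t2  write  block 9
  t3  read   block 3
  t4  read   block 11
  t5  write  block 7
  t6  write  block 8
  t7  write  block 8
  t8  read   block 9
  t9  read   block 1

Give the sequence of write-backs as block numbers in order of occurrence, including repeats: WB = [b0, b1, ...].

WB = [7, 9]

  0 | R B2 → L2 miss [-]
  1 | W B7 → L3 miss [D]
  2 | W B9 → L1 miss [D]
  3 | R B3 → L3 miss wb→B7 [-]
  4 | R B11 → L3 miss [-]
  5 | W B7 → L3 miss [D]
  6 | W B8 → L0 miss [D]
  7 | W B8 → L0 hit [D]
  8 | R B9 → L1 hit [D]
  9 | R B1 → L1 miss wb→B9 [-]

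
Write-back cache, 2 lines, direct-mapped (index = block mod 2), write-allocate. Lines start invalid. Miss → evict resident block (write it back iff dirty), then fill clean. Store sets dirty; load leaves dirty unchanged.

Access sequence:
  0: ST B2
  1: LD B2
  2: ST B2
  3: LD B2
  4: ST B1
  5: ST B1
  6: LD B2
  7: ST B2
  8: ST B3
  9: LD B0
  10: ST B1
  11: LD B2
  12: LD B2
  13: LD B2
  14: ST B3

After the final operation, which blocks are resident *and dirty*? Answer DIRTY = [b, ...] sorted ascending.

DIRTY = [3]

0: W B2 -> L0 miss  d=D]
1: R B2 -> L0 hit  d=D]
2: W B2 -> L0 hit  d=D]
3: R B2 -> L0 hit  d=D]
4: W B1 -> L1 miss  d=D]
5: W B1 -> L1 hit  d=D]
6: R B2 -> L0 hit  d=D]
7: W B2 -> L0 hit  d=D]
8: W B3 -> L1 miss wb->B1  d=D]
9: R B0 -> L0 miss wb->B2  d=-]
10: W B1 -> L1 miss wb->B3  d=D]
11: R B2 -> L0 miss  d=-]
12: R B2 -> L0 hit  d=-]
13: R B2 -> L0 hit  d=-]
14: W B3 -> L1 miss wb->B1  d=D]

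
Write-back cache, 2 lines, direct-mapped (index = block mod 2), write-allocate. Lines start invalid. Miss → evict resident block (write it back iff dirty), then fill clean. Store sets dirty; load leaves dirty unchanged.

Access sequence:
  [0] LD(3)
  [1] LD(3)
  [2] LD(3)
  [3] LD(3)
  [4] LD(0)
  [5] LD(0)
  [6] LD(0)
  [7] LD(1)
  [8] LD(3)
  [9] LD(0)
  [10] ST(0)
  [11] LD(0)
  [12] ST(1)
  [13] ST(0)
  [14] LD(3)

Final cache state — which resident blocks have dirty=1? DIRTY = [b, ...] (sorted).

DIRTY = [0]

0: R B3 -> L1 miss  d=-]
1: R B3 -> L1 hit  d=-]
2: R B3 -> L1 hit  d=-]
3: R B3 -> L1 hit  d=-]
4: R B0 -> L0 miss  d=-]
5: R B0 -> L0 hit  d=-]
6: R B0 -> L0 hit  d=-]
7: R B1 -> L1 miss  d=-]
8: R B3 -> L1 miss  d=-]
9: R B0 -> L0 hit  d=-]
10: W B0 -> L0 hit  d=D]
11: R B0 -> L0 hit  d=D]
12: W B1 -> L1 miss  d=D]
13: W B0 -> L0 hit  d=D]
14: R B3 -> L1 miss wb->B1  d=-]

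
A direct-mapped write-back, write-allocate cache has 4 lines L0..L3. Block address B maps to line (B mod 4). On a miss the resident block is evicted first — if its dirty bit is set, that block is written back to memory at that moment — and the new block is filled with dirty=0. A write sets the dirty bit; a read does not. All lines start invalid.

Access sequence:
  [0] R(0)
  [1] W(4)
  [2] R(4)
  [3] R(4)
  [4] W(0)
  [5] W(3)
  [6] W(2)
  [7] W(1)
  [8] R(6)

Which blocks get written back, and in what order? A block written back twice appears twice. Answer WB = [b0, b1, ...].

WB = [4, 2]

  0 | R B0 → L0 miss [-]
  1 | W B4 → L0 miss [D]
  2 | R B4 → L0 hit [D]
  3 | R B4 → L0 hit [D]
  4 | W B0 → L0 miss wb→B4 [D]
  5 | W B3 → L3 miss [D]
  6 | W B2 → L2 miss [D]
  7 | W B1 → L1 miss [D]
  8 | R B6 → L2 miss wb→B2 [-]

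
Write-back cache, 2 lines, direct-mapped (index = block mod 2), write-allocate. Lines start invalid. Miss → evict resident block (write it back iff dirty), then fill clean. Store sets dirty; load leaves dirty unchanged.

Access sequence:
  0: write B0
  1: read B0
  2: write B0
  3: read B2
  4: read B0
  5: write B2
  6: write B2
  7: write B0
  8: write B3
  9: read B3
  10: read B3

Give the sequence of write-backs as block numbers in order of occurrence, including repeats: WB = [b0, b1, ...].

WB = [0, 2]

0: W B0 -> L0 miss  d=D]
1: R B0 -> L0 hit  d=D]
2: W B0 -> L0 hit  d=D]
3: R B2 -> L0 miss wb->B0  d=-]
4: R B0 -> L0 miss  d=-]
5: W B2 -> L0 miss  d=D]
6: W B2 -> L0 hit  d=D]
7: W B0 -> L0 miss wb->B2  d=D]
8: W B3 -> L1 miss  d=D]
9: R B3 -> L1 hit  d=D]
10: R B3 -> L1 hit  d=D]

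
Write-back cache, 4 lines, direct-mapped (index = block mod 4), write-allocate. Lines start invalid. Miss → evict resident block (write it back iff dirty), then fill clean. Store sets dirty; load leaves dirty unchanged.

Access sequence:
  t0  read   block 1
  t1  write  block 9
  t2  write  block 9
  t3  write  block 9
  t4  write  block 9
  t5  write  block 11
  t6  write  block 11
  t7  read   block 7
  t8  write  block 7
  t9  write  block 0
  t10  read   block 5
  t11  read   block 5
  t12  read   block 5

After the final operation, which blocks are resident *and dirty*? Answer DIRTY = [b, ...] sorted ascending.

  0 | R B1 → L1 miss [-]
  1 | W B9 → L1 miss [D]
  2 | W B9 → L1 hit [D]
  3 | W B9 → L1 hit [D]
  4 | W B9 → L1 hit [D]
  5 | W B11 → L3 miss [D]
  6 | W B11 → L3 hit [D]
  7 | R B7 → L3 miss wb→B11 [-]
  8 | W B7 → L3 hit [D]
  9 | W B0 → L0 miss [D]
  10 | R B5 → L1 miss wb→B9 [-]
  11 | R B5 → L1 hit [-]
  12 | R B5 → L1 hit [-]

DIRTY = [0, 7]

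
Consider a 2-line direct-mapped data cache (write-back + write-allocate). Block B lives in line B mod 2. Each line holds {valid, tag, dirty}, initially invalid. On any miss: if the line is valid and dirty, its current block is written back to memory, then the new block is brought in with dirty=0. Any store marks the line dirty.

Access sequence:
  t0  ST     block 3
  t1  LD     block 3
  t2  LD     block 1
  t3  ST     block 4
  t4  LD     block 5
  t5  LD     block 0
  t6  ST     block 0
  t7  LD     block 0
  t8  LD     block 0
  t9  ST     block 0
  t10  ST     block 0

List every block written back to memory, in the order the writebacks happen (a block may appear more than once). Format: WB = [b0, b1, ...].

0: W B3 → L1 miss [D]
1: R B3 → L1 hit [D]
2: R B1 → L1 miss wb→B3 [-]
3: W B4 → L0 miss [D]
4: R B5 → L1 miss [-]
5: R B0 → L0 miss wb→B4 [-]
6: W B0 → L0 hit [D]
7: R B0 → L0 hit [D]
8: R B0 → L0 hit [D]
9: W B0 → L0 hit [D]
10: W B0 → L0 hit [D]

WB = [3, 4]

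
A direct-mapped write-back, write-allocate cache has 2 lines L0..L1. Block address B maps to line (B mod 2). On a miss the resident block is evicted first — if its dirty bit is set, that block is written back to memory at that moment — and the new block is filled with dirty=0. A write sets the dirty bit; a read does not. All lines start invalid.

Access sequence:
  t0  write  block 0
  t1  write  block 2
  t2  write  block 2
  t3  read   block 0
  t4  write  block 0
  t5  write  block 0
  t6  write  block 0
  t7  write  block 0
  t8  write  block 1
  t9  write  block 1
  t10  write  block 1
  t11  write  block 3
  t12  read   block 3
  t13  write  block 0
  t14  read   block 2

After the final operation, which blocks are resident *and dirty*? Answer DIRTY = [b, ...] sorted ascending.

DIRTY = [3]

  0 | W B0 → L0 miss [D]
  1 | W B2 → L0 miss wb→B0 [D]
  2 | W B2 → L0 hit [D]
  3 | R B0 → L0 miss wb→B2 [-]
  4 | W B0 → L0 hit [D]
  5 | W B0 → L0 hit [D]
  6 | W B0 → L0 hit [D]
  7 | W B0 → L0 hit [D]
  8 | W B1 → L1 miss [D]
  9 | W B1 → L1 hit [D]
  10 | W B1 → L1 hit [D]
  11 | W B3 → L1 miss wb→B1 [D]
  12 | R B3 → L1 hit [D]
  13 | W B0 → L0 hit [D]
  14 | R B2 → L0 miss wb→B0 [-]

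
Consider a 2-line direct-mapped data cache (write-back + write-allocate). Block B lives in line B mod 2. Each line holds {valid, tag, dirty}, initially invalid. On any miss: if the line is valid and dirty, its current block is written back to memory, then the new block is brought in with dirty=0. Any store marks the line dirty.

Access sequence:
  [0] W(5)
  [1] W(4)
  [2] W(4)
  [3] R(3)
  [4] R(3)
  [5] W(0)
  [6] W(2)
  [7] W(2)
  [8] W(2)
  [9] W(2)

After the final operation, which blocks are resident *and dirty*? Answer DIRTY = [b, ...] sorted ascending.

0: W B5 → L1 miss [D]
1: W B4 → L0 miss [D]
2: W B4 → L0 hit [D]
3: R B3 → L1 miss wb→B5 [-]
4: R B3 → L1 hit [-]
5: W B0 → L0 miss wb→B4 [D]
6: W B2 → L0 miss wb→B0 [D]
7: W B2 → L0 hit [D]
8: W B2 → L0 hit [D]
9: W B2 → L0 hit [D]

DIRTY = [2]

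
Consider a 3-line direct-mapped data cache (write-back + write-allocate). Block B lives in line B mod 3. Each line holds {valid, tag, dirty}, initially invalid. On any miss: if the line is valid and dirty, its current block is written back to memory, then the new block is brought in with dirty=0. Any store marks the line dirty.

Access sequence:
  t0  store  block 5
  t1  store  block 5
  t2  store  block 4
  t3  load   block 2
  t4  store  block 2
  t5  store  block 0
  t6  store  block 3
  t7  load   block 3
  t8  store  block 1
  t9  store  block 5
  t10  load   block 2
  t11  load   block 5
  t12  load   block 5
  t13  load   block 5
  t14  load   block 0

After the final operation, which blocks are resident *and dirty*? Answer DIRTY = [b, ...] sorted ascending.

DIRTY = [1]

  0 | W B5 → L2 miss [D]
  1 | W B5 → L2 hit [D]
  2 | W B4 → L1 miss [D]
  3 | R B2 → L2 miss wb→B5 [-]
  4 | W B2 → L2 hit [D]
  5 | W B0 → L0 miss [D]
  6 | W B3 → L0 miss wb→B0 [D]
  7 | R B3 → L0 hit [D]
  8 | W B1 → L1 miss wb→B4 [D]
  9 | W B5 → L2 miss wb→B2 [D]
  10 | R B2 → L2 miss wb→B5 [-]
  11 | R B5 → L2 miss [-]
  12 | R B5 → L2 hit [-]
  13 | R B5 → L2 hit [-]
  14 | R B0 → L0 miss wb→B3 [-]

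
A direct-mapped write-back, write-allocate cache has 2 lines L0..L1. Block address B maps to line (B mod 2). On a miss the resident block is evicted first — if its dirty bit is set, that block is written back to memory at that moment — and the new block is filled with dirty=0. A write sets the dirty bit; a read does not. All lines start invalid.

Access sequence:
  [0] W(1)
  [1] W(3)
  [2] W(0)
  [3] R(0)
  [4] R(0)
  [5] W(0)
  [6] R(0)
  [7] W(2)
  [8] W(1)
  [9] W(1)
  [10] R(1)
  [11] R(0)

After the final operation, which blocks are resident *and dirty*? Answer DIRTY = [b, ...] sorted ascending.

DIRTY = [1]

0: W B1 → L1 miss [D]
1: W B3 → L1 miss wb→B1 [D]
2: W B0 → L0 miss [D]
3: R B0 → L0 hit [D]
4: R B0 → L0 hit [D]
5: W B0 → L0 hit [D]
6: R B0 → L0 hit [D]
7: W B2 → L0 miss wb→B0 [D]
8: W B1 → L1 miss wb→B3 [D]
9: W B1 → L1 hit [D]
10: R B1 → L1 hit [D]
11: R B0 → L0 miss wb→B2 [-]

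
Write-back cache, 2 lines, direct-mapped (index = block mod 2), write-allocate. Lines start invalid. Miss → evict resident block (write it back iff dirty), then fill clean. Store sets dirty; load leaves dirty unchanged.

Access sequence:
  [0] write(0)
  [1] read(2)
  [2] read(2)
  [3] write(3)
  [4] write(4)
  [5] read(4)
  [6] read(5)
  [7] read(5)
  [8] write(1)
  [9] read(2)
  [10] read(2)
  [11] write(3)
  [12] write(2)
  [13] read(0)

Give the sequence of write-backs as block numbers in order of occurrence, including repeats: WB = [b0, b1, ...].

0: W B0 → L0 miss [D]
1: R B2 → L0 miss wb→B0 [-]
2: R B2 → L0 hit [-]
3: W B3 → L1 miss [D]
4: W B4 → L0 miss [D]
5: R B4 → L0 hit [D]
6: R B5 → L1 miss wb→B3 [-]
7: R B5 → L1 hit [-]
8: W B1 → L1 miss [D]
9: R B2 → L0 miss wb→B4 [-]
10: R B2 → L0 hit [-]
11: W B3 → L1 miss wb→B1 [D]
12: W B2 → L0 hit [D]
13: R B0 → L0 miss wb→B2 [-]

WB = [0, 3, 4, 1, 2]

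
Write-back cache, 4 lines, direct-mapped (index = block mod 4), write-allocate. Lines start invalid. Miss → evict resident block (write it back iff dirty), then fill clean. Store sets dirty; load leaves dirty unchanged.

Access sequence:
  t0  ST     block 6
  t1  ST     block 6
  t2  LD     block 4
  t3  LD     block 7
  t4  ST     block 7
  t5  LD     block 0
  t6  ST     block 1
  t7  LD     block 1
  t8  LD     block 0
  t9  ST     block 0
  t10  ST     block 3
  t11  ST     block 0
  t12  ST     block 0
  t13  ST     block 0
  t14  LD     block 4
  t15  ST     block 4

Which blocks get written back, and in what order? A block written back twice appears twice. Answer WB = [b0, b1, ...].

WB = [7, 0]

0: W B6 -> L2 miss  d=D]
1: W B6 -> L2 hit  d=D]
2: R B4 -> L0 miss  d=-]
3: R B7 -> L3 miss  d=-]
4: W B7 -> L3 hit  d=D]
5: R B0 -> L0 miss  d=-]
6: W B1 -> L1 miss  d=D]
7: R B1 -> L1 hit  d=D]
8: R B0 -> L0 hit  d=-]
9: W B0 -> L0 hit  d=D]
10: W B3 -> L3 miss wb->B7  d=D]
11: W B0 -> L0 hit  d=D]
12: W B0 -> L0 hit  d=D]
13: W B0 -> L0 hit  d=D]
14: R B4 -> L0 miss wb->B0  d=-]
15: W B4 -> L0 hit  d=D]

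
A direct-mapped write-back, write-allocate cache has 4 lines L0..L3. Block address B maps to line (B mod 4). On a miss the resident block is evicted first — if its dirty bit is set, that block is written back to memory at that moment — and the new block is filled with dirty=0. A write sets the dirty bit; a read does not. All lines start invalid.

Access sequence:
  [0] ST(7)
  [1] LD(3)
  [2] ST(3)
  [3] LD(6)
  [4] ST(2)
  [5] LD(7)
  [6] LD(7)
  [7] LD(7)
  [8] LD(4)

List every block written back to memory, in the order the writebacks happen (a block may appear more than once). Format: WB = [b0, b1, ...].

  0 | W B7 → L3 miss [D]
  1 | R B3 → L3 miss wb→B7 [-]
  2 | W B3 → L3 hit [D]
  3 | R B6 → L2 miss [-]
  4 | W B2 → L2 miss [D]
  5 | R B7 → L3 miss wb→B3 [-]
  6 | R B7 → L3 hit [-]
  7 | R B7 → L3 hit [-]
  8 | R B4 → L0 miss [-]

WB = [7, 3]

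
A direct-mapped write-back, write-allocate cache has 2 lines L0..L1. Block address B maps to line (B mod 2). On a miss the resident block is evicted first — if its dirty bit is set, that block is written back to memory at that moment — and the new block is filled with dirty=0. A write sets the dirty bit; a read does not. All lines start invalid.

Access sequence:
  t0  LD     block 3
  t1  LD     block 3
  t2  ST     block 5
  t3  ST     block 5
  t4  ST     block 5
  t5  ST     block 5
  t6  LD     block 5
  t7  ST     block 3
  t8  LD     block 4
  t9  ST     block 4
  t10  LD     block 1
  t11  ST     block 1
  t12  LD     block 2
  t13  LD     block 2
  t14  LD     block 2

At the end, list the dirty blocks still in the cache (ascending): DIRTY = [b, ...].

DIRTY = [1]

  0 | R B3 → L1 miss [-]
  1 | R B3 → L1 hit [-]
  2 | W B5 → L1 miss [D]
  3 | W B5 → L1 hit [D]
  4 | W B5 → L1 hit [D]
  5 | W B5 → L1 hit [D]
  6 | R B5 → L1 hit [D]
  7 | W B3 → L1 miss wb→B5 [D]
  8 | R B4 → L0 miss [-]
  9 | W B4 → L0 hit [D]
  10 | R B1 → L1 miss wb→B3 [-]
  11 | W B1 → L1 hit [D]
  12 | R B2 → L0 miss wb→B4 [-]
  13 | R B2 → L0 hit [-]
  14 | R B2 → L0 hit [-]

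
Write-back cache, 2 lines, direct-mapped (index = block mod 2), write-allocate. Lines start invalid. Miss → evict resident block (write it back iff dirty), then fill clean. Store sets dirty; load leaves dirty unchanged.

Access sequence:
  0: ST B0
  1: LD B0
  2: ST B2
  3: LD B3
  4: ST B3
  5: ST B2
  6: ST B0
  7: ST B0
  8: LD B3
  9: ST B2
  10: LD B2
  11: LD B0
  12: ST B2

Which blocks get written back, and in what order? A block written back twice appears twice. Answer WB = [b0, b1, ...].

WB = [0, 2, 0, 2]

0: W B0 -> L0 miss  d=D]
1: R B0 -> L0 hit  d=D]
2: W B2 -> L0 miss wb->B0  d=D]
3: R B3 -> L1 miss  d=-]
4: W B3 -> L1 hit  d=D]
5: W B2 -> L0 hit  d=D]
6: W B0 -> L0 miss wb->B2  d=D]
7: W B0 -> L0 hit  d=D]
8: R B3 -> L1 hit  d=D]
9: W B2 -> L0 miss wb->B0  d=D]
10: R B2 -> L0 hit  d=D]
11: R B0 -> L0 miss wb->B2  d=-]
12: W B2 -> L0 miss  d=D]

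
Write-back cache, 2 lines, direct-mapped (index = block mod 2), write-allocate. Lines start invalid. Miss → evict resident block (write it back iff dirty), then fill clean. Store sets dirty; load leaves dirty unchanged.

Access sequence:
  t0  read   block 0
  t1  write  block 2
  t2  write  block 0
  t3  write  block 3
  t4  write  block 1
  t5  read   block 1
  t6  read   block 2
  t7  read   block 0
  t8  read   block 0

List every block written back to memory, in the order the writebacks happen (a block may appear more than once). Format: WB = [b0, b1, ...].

0: R B0 -> L0 miss  d=-]
1: W B2 -> L0 miss  d=D]
2: W B0 -> L0 miss wb->B2  d=D]
3: W B3 -> L1 miss  d=D]
4: W B1 -> L1 miss wb->B3  d=D]
5: R B1 -> L1 hit  d=D]
6: R B2 -> L0 miss wb->B0  d=-]
7: R B0 -> L0 miss  d=-]
8: R B0 -> L0 hit  d=-]

WB = [2, 3, 0]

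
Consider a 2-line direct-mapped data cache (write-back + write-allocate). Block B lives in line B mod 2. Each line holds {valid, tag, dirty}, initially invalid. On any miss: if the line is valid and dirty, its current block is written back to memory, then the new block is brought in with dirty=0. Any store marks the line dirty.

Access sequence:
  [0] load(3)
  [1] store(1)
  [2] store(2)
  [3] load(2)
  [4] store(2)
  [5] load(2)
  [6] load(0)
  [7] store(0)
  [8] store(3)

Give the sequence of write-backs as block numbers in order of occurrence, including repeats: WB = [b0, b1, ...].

WB = [2, 1]

  0 | R B3 → L1 miss [-]
  1 | W B1 → L1 miss [D]
  2 | W B2 → L0 miss [D]
  3 | R B2 → L0 hit [D]
  4 | W B2 → L0 hit [D]
  5 | R B2 → L0 hit [D]
  6 | R B0 → L0 miss wb→B2 [-]
  7 | W B0 → L0 hit [D]
  8 | W B3 → L1 miss wb→B1 [D]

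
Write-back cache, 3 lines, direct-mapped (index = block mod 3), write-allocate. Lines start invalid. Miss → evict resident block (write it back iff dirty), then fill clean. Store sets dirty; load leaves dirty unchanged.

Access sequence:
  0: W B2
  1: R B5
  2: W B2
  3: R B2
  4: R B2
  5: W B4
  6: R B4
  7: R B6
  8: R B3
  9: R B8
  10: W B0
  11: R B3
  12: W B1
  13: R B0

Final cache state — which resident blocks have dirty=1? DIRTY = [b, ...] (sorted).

DIRTY = [1]

0: W B2 -> L2 miss  d=D]
1: R B5 -> L2 miss wb->B2  d=-]
2: W B2 -> L2 miss  d=D]
3: R B2 -> L2 hit  d=D]
4: R B2 -> L2 hit  d=D]
5: W B4 -> L1 miss  d=D]
6: R B4 -> L1 hit  d=D]
7: R B6 -> L0 miss  d=-]
8: R B3 -> L0 miss  d=-]
9: R B8 -> L2 miss wb->B2  d=-]
10: W B0 -> L0 miss  d=D]
11: R B3 -> L0 miss wb->B0  d=-]
12: W B1 -> L1 miss wb->B4  d=D]
13: R B0 -> L0 miss  d=-]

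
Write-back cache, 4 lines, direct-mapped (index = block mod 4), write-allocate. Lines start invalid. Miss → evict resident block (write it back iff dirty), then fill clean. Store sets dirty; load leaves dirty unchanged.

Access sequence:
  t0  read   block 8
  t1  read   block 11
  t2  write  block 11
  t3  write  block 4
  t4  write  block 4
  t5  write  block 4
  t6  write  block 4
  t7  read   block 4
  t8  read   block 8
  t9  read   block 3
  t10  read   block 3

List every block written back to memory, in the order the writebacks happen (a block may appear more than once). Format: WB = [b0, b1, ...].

WB = [4, 11]

  0 | R B8 → L0 miss [-]
  1 | R B11 → L3 miss [-]
  2 | W B11 → L3 hit [D]
  3 | W B4 → L0 miss [D]
  4 | W B4 → L0 hit [D]
  5 | W B4 → L0 hit [D]
  6 | W B4 → L0 hit [D]
  7 | R B4 → L0 hit [D]
  8 | R B8 → L0 miss wb→B4 [-]
  9 | R B3 → L3 miss wb→B11 [-]
  10 | R B3 → L3 hit [-]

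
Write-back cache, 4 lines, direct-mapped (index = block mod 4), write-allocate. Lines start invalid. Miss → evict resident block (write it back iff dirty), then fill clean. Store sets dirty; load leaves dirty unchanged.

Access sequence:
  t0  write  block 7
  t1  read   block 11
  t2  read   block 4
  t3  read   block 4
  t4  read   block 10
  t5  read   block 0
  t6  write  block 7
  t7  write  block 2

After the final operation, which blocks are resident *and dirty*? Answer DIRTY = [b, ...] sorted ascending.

0: W B7 -> L3 miss  d=D]
1: R B11 -> L3 miss wb->B7  d=-]
2: R B4 -> L0 miss  d=-]
3: R B4 -> L0 hit  d=-]
4: R B10 -> L2 miss  d=-]
5: R B0 -> L0 miss  d=-]
6: W B7 -> L3 miss  d=D]
7: W B2 -> L2 miss  d=D]

DIRTY = [2, 7]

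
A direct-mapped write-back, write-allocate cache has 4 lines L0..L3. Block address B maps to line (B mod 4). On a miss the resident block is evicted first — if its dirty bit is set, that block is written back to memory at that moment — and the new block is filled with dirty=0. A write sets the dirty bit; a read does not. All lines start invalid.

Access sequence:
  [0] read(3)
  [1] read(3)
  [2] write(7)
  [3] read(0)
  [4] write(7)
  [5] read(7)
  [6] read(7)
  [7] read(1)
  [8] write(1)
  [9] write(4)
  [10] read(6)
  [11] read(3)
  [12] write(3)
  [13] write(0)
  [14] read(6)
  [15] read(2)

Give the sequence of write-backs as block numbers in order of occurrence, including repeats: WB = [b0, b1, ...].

WB = [7, 4]

0: R B3 -> L3 miss  d=-]
1: R B3 -> L3 hit  d=-]
2: W B7 -> L3 miss  d=D]
3: R B0 -> L0 miss  d=-]
4: W B7 -> L3 hit  d=D]
5: R B7 -> L3 hit  d=D]
6: R B7 -> L3 hit  d=D]
7: R B1 -> L1 miss  d=-]
8: W B1 -> L1 hit  d=D]
9: W B4 -> L0 miss  d=D]
10: R B6 -> L2 miss  d=-]
11: R B3 -> L3 miss wb->B7  d=-]
12: W B3 -> L3 hit  d=D]
13: W B0 -> L0 miss wb->B4  d=D]
14: R B6 -> L2 hit  d=-]
15: R B2 -> L2 miss  d=-]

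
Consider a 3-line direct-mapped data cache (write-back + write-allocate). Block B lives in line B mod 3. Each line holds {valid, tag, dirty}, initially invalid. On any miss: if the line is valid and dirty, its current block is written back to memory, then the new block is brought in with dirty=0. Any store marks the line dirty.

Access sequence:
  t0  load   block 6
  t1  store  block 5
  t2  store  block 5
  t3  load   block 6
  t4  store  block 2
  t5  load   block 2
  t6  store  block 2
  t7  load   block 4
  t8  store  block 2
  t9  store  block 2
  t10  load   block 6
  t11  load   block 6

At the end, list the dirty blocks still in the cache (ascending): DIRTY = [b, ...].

0: R B6 → L0 miss [-]
1: W B5 → L2 miss [D]
2: W B5 → L2 hit [D]
3: R B6 → L0 hit [-]
4: W B2 → L2 miss wb→B5 [D]
5: R B2 → L2 hit [D]
6: W B2 → L2 hit [D]
7: R B4 → L1 miss [-]
8: W B2 → L2 hit [D]
9: W B2 → L2 hit [D]
10: R B6 → L0 hit [-]
11: R B6 → L0 hit [-]

DIRTY = [2]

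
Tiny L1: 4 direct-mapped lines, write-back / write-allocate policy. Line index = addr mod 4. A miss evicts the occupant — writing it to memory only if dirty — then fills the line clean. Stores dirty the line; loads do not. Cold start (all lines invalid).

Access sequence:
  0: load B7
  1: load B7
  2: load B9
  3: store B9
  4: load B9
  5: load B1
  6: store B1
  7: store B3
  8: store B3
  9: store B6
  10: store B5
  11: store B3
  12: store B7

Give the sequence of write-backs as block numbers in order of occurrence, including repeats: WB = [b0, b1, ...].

WB = [9, 1, 3]

0: R B7 → L3 miss [-]
1: R B7 → L3 hit [-]
2: R B9 → L1 miss [-]
3: W B9 → L1 hit [D]
4: R B9 → L1 hit [D]
5: R B1 → L1 miss wb→B9 [-]
6: W B1 → L1 hit [D]
7: W B3 → L3 miss [D]
8: W B3 → L3 hit [D]
9: W B6 → L2 miss [D]
10: W B5 → L1 miss wb→B1 [D]
11: W B3 → L3 hit [D]
12: W B7 → L3 miss wb→B3 [D]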